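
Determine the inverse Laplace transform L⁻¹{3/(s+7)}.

L⁻¹{1/(s-a)} = e^(at), so L⁻¹{1/(s+7)} = e^(-7t), and L⁻¹{3/(s+7)} = 3·e^(-7t)

Final answer: 3·e^(-7t)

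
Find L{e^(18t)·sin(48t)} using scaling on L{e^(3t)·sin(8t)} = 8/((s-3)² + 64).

Scaling with a=6: L{e^(18t)·sin(48t)} = (1/6) · 8/((s/6-3)² + 64). Simplifying: 48/((s-18)² + 2304)

Final answer: 48/((s-18)² + 2304)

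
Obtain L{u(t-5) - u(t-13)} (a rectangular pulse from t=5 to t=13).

L{u(t-a)} = e^(-as)/s. L{u(t-5) - u(t-13)} = (e^(-5s) - e^(-13s))/s

Final answer: (e^(-5s) - e^(-13s))/s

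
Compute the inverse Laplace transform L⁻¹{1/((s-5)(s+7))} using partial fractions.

Decompose: A/(s-5) + B/(s+7). A = 1/12, B = -1/12. f(t) = (e^(5t) - e^(-7t))/12

Final answer: (e^(5t) - e^(-7t))/12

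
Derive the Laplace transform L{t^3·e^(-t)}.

L{t^n·e^(at)} = n!/(s-a)^(n+1), so L{t^3·e^(-t)} = 6/(s+1)^4

Final answer: 6/(s+1)^4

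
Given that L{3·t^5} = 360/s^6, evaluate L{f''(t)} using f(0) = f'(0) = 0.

L{f''(t)} = s²F(s) - sf(0) - f'(0) = s²·360/s^6 - 0 - 0 = 360/s^4

Final answer: 360/s^4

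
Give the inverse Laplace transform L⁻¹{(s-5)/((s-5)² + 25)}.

Using frequency shift, L⁻¹{(s-5)/((s-5)² + 25)} = e^(5t)·cos(5t)

Final answer: e^(5t)·cos(5t)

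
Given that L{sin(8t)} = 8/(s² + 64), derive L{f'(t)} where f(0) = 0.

L{f'(t)} = s·F(s) - f(0) = s·8/(s² + 64) - 0 = 8s/(s² + 64)

Final answer: 8s/(s² + 64)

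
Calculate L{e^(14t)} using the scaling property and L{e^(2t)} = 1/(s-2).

Using L{f(at)} = (1/a)F(s/a) with a=7 and f(t) = e^(2t): L{e^(14t)} = (1/7) · 1/((s/7)-2) = (1/7) · 7/(s-14) = 1/(s-14)

Final answer: 1/(s-14)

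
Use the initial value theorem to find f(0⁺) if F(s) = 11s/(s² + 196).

f(0⁺) = lim_{s→∞} s·11s/(s² + 196) = lim_{s→∞} 11s²/(s² + 196) = 11

Final answer: 11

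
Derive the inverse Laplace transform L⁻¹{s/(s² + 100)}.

L⁻¹{s/(s² + 100)} = cos(10t)

Final answer: cos(10t)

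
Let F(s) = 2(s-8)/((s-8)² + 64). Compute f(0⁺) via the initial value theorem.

f(0⁺) = lim_{s→∞} sF(s) = lim_{s→∞} 2s(s-8)/((s-8)² + 64) = 2

Final answer: 2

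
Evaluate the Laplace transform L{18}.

L{18} = 18 · L{1} = 18/s

Final answer: 18/s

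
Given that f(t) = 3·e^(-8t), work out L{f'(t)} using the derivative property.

f(0) = 3, F(s) = 3/(s+8). L{f'(t)} = s·F(s) - f(0) = 3s/(s+8) - 3 = (3s - 3(s+8))/(s+8) = -24/(s+8)

Final answer: -24/(s+8)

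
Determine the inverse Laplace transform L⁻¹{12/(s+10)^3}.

L⁻¹{n!/(s-a)^(n+1)} = t^n·e^(at) with n=2, a=-10. So L⁻¹{2/(s+10)^3} = t^2·e^(-10t), and L⁻¹{12/(s+10)^3} = (12/2)·t^2·e^(-10t) = 6·t^2·e^(-10t)

Final answer: 6·t^2·e^(-10t)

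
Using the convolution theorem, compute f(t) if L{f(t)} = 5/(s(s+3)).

5/(s(s+3)) = (5/s)·(1/(s+3)) = L{5}·L{e^(-3t)}. By convolution, f(t) = 5*e^(-3t) = ∫₀ᵗ 5·e^(-3τ) dτ = 5·(1 - e^(-3t))/3

Final answer: 5·(1 - e^(-3t))/3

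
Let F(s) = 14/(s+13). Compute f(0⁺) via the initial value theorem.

f(0⁺) = lim_{s→∞} s·14/(s+13) = lim_{s→∞} 14s/(s+13) = 14

Final answer: 14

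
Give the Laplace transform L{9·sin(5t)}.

L{sin(ωt)} = ω/(s² + ω²), so L{sin(5t)} = 5/(s² + 25). Then L{9·sin(5t)} = 9·5/(s² + 25) = 45/(s² + 25)

Final answer: 45/(s² + 25)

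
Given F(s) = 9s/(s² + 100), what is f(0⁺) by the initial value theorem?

f(0⁺) = lim_{s→∞} s·9s/(s² + 100) = lim_{s→∞} 9s²/(s² + 100) = 9

Final answer: 9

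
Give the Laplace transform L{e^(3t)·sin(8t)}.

L{e^(at)·sin(ωt)} = ω/((s-a)² + ω²), so L{e^(3t)·sin(8t)} = 8/((s-3)² + 64)

Final answer: 8/((s-3)² + 64)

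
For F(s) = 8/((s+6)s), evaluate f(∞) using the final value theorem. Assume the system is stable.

f(∞) = lim_{s→0} sF(s) = lim_{s→0} 8/(s+6) = 4/3

Final answer: 4/3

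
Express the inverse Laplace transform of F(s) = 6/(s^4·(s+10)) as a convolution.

6/(s^4·(s+10)) = (6/s^4)·(1/(s+10)) = L{t^3}·L{e^(-10t)}. So f(t) = t^3*e^(-10t) = ∫₀ᵗ τ^3·e^(-10(t-τ)) dτ

Final answer: ∫₀ᵗ τ^3·e^(-10(t-τ)) dτ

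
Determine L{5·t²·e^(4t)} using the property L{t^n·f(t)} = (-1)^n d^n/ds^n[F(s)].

L{e^(4t)} = 1/(s-4). d/ds[1/(s-4)] = -1/(s-4)². d²/ds²[1/(s-4)] = 2/(s-4)³. So L{t²·e^(4t)} = (-1)² · 2/(s-4)³ = 2/(s-4)³. Then L{5·t²·e^(4t)} = 5·2/(s-4)³ = 10/(s-4)³

Final answer: 10/(s-4)³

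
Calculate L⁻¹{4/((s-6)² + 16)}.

Form: b/((s-a)² + b²) → e^(at)sin(bt). With a=6, b=4

Final answer: e^(6t)·sin(4t)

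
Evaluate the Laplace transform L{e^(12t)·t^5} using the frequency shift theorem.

L{e^(at)·t^n} = n!/(s-a)^(n+1), so L{e^(12t)·t^5} = 120/(s-12)^6

Final answer: 120/(s-12)^6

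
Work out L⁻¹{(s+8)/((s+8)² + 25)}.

Using frequency shift: L⁻¹{(s-a)/((s-a)² + b²)} = e^(at)cos(bt). Here a=-8, b=5

Final answer: e^(-8t)·cos(5t)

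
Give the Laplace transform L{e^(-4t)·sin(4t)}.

L{e^(at)·sin(ωt)} = ω/((s-a)² + ω²), so L{e^(-4t)·sin(4t)} = 4/((s+4)² + 16)

Final answer: 4/((s+4)² + 16)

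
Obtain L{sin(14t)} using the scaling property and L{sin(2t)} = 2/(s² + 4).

Using L{f(at)} = (1/a)F(s/a) with a=7: L{sin(14t)} = (1/7) · 2/((s/7)² + 4) = (1/7) · 2·49/(s² + 196) = 14/(s² + 196)

Final answer: 14/(s² + 196)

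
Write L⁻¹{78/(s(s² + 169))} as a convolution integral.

78/(s(s² + 169)) = (1/s)·(78/(s² + 169)) = L{1}·L{6·sin(13t)}. So f(t) = 1*(6·sin(13t)) = ∫₀ᵗ 6·sin(13τ) dτ

Final answer: ∫₀ᵗ 6·sin(13τ) dτ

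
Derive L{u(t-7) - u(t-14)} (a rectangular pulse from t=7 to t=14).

L{u(t-a)} = e^(-as)/s. L{u(t-7) - u(t-14)} = (e^(-7s) - e^(-14s))/s

Final answer: (e^(-7s) - e^(-14s))/s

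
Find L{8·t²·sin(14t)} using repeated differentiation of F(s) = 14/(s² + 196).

F(s) = 14/(s² + 196). F'(s) = -28s/(s² + 196)². F''(s) = -28(196 - 3s²)/(s² + 196)³ = (84s² - 5488)/(s² + 196)³. So L{t²·sin(14t)} = (-1)² F''(s) = (84s² - 5488)/(s² + 196)³. Then L{8·t²·sin(14t)} = 8·(84s² - 5488)/(s² + 196)³ = (672s² - 43904)/(s² + 196)³

Final answer: (672s² - 43904)/(s² + 196)³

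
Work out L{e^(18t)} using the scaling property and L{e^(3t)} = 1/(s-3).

Using L{f(at)} = (1/a)F(s/a) with a=6 and f(t) = e^(3t): L{e^(18t)} = (1/6) · 1/((s/6)-3) = (1/6) · 6/(s-18) = 1/(s-18)

Final answer: 1/(s-18)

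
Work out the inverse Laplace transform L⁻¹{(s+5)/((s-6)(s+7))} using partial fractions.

Using partial fractions, f(t) = (11e^(6t) + 2e^(-7t))/13

Final answer: (11e^(6t) + 2e^(-7t))/13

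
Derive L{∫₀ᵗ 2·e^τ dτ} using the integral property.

L{∫₀ᵗ f(τ)dτ} = F(s)/s with F(s) = 2/(s-1), so L{∫₀ᵗ 2·e^τ dτ} = 2/(s(s-1))

Final answer: 2/(s(s-1))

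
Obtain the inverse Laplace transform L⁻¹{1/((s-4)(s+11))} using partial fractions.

Decompose: A/(s-4) + B/(s+11). A = 1/15, B = -1/15. f(t) = (e^(4t) - e^(-11t))/15

Final answer: (e^(4t) - e^(-11t))/15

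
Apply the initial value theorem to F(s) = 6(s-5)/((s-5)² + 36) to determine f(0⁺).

f(0⁺) = lim_{s→∞} sF(s) = lim_{s→∞} 6s(s-5)/((s-5)² + 36) = 6

Final answer: 6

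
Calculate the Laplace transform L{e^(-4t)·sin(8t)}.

L{e^(at)·sin(ωt)} = ω/((s-a)² + ω²), so L{e^(-4t)·sin(8t)} = 8/((s+4)² + 64)

Final answer: 8/((s+4)² + 64)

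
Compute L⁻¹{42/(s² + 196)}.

This is the form c·a/(s² + a²) with a = 14, c = 3. L⁻¹ = 3·sin(14t)

Final answer: 3·sin(14t)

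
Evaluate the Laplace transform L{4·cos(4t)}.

L{cos(ωt)} = s/(s² + ω²), so L{cos(4t)} = s/(s² + 16). Then L{4·cos(4t)} = 4·s/(s² + 16) = 4s/(s² + 16)

Final answer: 4s/(s² + 16)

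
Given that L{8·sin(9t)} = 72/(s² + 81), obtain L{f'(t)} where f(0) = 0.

L{f'(t)} = s·F(s) - f(0) = s·72/(s² + 81) - 0 = 72s/(s² + 81)

Final answer: 72s/(s² + 81)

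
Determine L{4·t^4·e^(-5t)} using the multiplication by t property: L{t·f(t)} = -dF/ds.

Using L{t^n·e^(at)} = n!/(s-a)^(n+1), L{t^4·e^(-5t)} = 24/(s+5)^5, so L{4·t^4·e^(-5t)} = 4·24/(s+5)^5 = 96/(s+5)^5

Final answer: 96/(s+5)^5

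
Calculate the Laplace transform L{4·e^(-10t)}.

L{e^(at)} = 1/(s-a), so L{e^(-10t)} = 1/(s+10). Then L{4·e^(-10t)} = 4/(s+10)

Final answer: 4/(s+10)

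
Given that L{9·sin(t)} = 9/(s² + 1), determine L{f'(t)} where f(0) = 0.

L{f'(t)} = s·F(s) - f(0) = s·9/(s² + 1) - 0 = 9s/(s² + 1)

Final answer: 9s/(s² + 1)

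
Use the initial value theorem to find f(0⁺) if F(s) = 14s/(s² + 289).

f(0⁺) = lim_{s→∞} s·14s/(s² + 289) = lim_{s→∞} 14s²/(s² + 289) = 14

Final answer: 14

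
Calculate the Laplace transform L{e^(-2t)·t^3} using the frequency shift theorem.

L{e^(at)·t^n} = n!/(s-a)^(n+1), so L{e^(-2t)·t^3} = 6/(s+2)^4

Final answer: 6/(s+2)^4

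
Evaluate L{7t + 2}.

L{7t + 2} = 7·L{t} + 2·L{1} = 7/s² + 2/s

Final answer: 7/s² + 2/s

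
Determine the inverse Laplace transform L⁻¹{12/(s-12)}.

L⁻¹{1/(s-a)} = e^(at), so L⁻¹{1/(s-12)} = e^(12t), and L⁻¹{12/(s-12)} = 12·e^(12t)

Final answer: 12·e^(12t)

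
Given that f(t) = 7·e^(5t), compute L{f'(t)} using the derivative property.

f(0) = 7, F(s) = 7/(s-5). L{f'(t)} = s·F(s) - f(0) = 7s/(s-5) - 7 = (7s - 7(s-5))/(s-5) = 35/(s-5)

Final answer: 35/(s-5)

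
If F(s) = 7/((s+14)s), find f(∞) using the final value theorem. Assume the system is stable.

f(∞) = lim_{s→0} sF(s) = lim_{s→0} 7/(s+14) = 1/2

Final answer: 1/2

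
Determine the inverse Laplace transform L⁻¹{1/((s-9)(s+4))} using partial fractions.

Decompose: A/(s-9) + B/(s+4). A = 1/13, B = -1/13. f(t) = (e^(9t) - e^(-4t))/13

Final answer: (e^(9t) - e^(-4t))/13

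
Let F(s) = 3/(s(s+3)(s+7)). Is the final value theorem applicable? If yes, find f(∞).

Poles of sF(s) = 3/((s+3)(s+7)) are at s = -3 and s = -7, both in the left half-plane. Theorem applies. f(∞) = lim_{s→0} sF(s) = 3/(3·7) = 1/7

Final answer: 1/7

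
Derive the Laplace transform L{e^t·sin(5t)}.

L{e^(at)·sin(ωt)} = ω/((s-a)² + ω²), so L{e^t·sin(5t)} = 5/((s-1)² + 25)

Final answer: 5/((s-1)² + 25)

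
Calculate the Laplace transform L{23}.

L{23} = 23 · L{1} = 23/s

Final answer: 23/s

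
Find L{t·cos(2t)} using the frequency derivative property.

L{cos(2t)} = s/(s² + 4). Derivative: d/ds[s/(s² + 4)] = [(s² + 4) - s·2s]/(s² + 4)² = (4 - s²)/(s² + 4)². So L{t·cos(2t)} = -F'(s) = (s² - 4)/(s² + 4)²

Final answer: (s² - 4)/(s² + 4)²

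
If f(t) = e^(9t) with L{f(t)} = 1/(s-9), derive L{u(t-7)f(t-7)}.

Time shift theorem: L{u(t-a)f(t-a)} = e^(-as)F(s). Here a=7, F(s) = 1/(s-9), so L{u(t-7)f(t-7)} = e^(-7s)·1/(s-9)

Final answer: e^(-7s)·1/(s-9)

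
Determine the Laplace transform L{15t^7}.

L{15t^7} = 15 · L{t^7} = 15 · 5040/s^8 = 75600/s^8

Final answer: 75600/s^8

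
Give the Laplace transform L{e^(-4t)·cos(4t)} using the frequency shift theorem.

Frequency shift: L{e^(at)f(t)} = F(s-a). L{e^(-4t)·cos(4t)} = (s+4)/((s+4)² + 16)

Final answer: (s+4)/((s+4)² + 16)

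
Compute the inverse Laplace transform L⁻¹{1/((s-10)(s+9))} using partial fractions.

Decompose: A/(s-10) + B/(s+9). A = 1/19, B = -1/19. f(t) = (e^(10t) - e^(-9t))/19

Final answer: (e^(10t) - e^(-9t))/19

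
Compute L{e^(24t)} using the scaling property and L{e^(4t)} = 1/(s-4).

Using L{f(at)} = (1/a)F(s/a) with a=6 and f(t) = e^(4t): L{e^(24t)} = (1/6) · 1/((s/6)-4) = (1/6) · 6/(s-24) = 1/(s-24)

Final answer: 1/(s-24)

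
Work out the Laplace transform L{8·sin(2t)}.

L{sin(ωt)} = ω/(s² + ω²), so L{sin(2t)} = 2/(s² + 4). Then L{8·sin(2t)} = 8·2/(s² + 4) = 16/(s² + 4)

Final answer: 16/(s² + 4)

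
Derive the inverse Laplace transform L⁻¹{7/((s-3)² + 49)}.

Using frequency shift, L⁻¹{7/((s-3)² + 49)} = e^(3t)·sin(7t)

Final answer: e^(3t)·sin(7t)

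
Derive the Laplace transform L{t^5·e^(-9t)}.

L{t^n·e^(at)} = n!/(s-a)^(n+1), so L{t^5·e^(-9t)} = 120/(s+9)^6

Final answer: 120/(s+9)^6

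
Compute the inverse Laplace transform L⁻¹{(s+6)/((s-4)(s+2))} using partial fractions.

Using partial fractions, f(t) = (10e^(4t) - 4e^(-2t))/6

Final answer: (10e^(4t) - 4e^(-2t))/6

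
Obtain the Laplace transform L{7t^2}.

L{7t^2} = 7 · L{t^2} = 7 · 2/s^3 = 14/s^3

Final answer: 14/s^3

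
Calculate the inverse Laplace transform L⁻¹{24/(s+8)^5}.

L⁻¹{n!/(s-a)^(n+1)} = t^n·e^(at), so L⁻¹{24/(s+8)^5} = t^4·e^(-8t)

Final answer: t^4·e^(-8t)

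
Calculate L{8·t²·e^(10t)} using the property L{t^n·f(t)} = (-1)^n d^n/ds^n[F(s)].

L{e^(10t)} = 1/(s-10). d/ds[1/(s-10)] = -1/(s-10)². d²/ds²[1/(s-10)] = 2/(s-10)³. So L{t²·e^(10t)} = (-1)² · 2/(s-10)³ = 2/(s-10)³. Then L{8·t²·e^(10t)} = 8·2/(s-10)³ = 16/(s-10)³

Final answer: 16/(s-10)³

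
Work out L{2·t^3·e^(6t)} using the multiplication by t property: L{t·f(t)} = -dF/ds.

Using L{t^n·e^(at)} = n!/(s-a)^(n+1), L{t^3·e^(6t)} = 6/(s-6)^4, so L{2·t^3·e^(6t)} = 2·6/(s-6)^4 = 12/(s-6)^4

Final answer: 12/(s-6)^4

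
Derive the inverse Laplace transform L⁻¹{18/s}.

L⁻¹{c/s} = c, so L⁻¹{18/s} = 18

Final answer: 18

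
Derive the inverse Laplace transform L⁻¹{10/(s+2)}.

L⁻¹{1/(s-a)} = e^(at), so L⁻¹{1/(s+2)} = e^(-2t), and L⁻¹{10/(s+2)} = 10·e^(-2t)

Final answer: 10·e^(-2t)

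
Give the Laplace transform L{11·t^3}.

L{t^n} = n!/s^(n+1), so L{t^3} = 6/s^4. Then L{11·t^3} = 11·6/s^4 = 66/s^4

Final answer: 66/s^4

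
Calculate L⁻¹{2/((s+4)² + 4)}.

Form: b/((s-a)² + b²) → e^(at)sin(bt). With a=-4, b=2

Final answer: e^(-4t)·sin(2t)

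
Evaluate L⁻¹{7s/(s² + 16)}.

This is the form c·s/(s² + a²) with a = 4, c = 7. L⁻¹ = 7·cos(4t)

Final answer: 7·cos(4t)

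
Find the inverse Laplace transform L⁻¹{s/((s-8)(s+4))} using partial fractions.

Using partial fractions, f(t) = (8e^(8t) + 4e^(-4t))/12

Final answer: (8e^(8t) + 4e^(-4t))/12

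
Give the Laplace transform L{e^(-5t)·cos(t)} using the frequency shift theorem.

Frequency shift: L{e^(at)f(t)} = F(s-a). L{e^(-5t)·cos(t)} = (s+5)/((s+5)² + 1)

Final answer: (s+5)/((s+5)² + 1)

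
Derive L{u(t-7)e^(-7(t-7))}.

u(t-a)f(t-a) with f(t)=e^(-7t). L{e^(-7t)} = 1/(s+7). By time shift: e^(-7s)/(s+7)

Final answer: e^(-7s)/(s+7)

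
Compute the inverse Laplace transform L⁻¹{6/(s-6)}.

L⁻¹{1/(s-a)} = e^(at), so L⁻¹{1/(s-6)} = e^(6t), and L⁻¹{6/(s-6)} = 6·e^(6t)

Final answer: 6·e^(6t)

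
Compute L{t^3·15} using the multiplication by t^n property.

L{15} = 15/s. d^1/ds^1[1/s] = -1/s². d^2/ds^2[1/s] = 2/s^3. d^3/ds^3[1/s] = -6/s^4. So L{t^3} = (-1)^{3}·-6/s^4 = 6/s^4. Then L{t^3·15} = 15·6/s^4 = 90/s^4

Final answer: 90/s^4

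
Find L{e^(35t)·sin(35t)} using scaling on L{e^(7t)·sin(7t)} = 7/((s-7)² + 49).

Scaling with a=5: L{e^(35t)·sin(35t)} = (1/5) · 7/((s/5-7)² + 49). Simplifying: 35/((s-35)² + 1225)

Final answer: 35/((s-35)² + 1225)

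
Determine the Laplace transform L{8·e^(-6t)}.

L{e^(at)} = 1/(s-a), so L{e^(-6t)} = 1/(s+6). Then L{8·e^(-6t)} = 8/(s+6)

Final answer: 8/(s+6)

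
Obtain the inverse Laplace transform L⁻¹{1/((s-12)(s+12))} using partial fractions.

Decompose: A/(s-12) + B/(s+12). A = 1/24, B = -1/24. f(t) = (e^(12t) - e^(-12t))/24

Final answer: (e^(12t) - e^(-12t))/24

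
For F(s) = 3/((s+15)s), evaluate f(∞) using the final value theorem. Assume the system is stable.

f(∞) = lim_{s→0} sF(s) = lim_{s→0} 3/(s+15) = 1/5

Final answer: 1/5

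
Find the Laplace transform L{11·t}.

L{t^n} = n!/s^(n+1), so L{t} = 1/s^2. Then L{11·t} = 11·1/s^2 = 11/s^2

Final answer: 11/s^2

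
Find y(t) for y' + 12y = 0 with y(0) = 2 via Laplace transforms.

L{y'} + 12L{y} = 0. sY - 2 + 12Y = 0. Y(s+12) = 2. Y = 2/(s+12)

Final answer: y(t) = 2e^(-12t)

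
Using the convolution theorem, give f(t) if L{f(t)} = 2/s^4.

2/s^4 = (2/s)·(1/s^3) = L{2}·L{t^2/2}. By convolution, f(t) = 2*t^2/2 = ∫₀ᵗ 2·τ^2/2 dτ = 2·t^3/6

Final answer: 2·t^3/6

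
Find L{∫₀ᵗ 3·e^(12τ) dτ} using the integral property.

L{∫₀ᵗ f(τ)dτ} = F(s)/s with F(s) = 3/(s-12), so L{∫₀ᵗ 3·e^(12τ) dτ} = 3/(s(s-12))

Final answer: 3/(s(s-12))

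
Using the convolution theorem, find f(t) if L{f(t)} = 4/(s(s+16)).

4/(s(s+16)) = (4/s)·(1/(s+16)) = L{4}·L{e^(-16t)}. By convolution, f(t) = 4*e^(-16t) = ∫₀ᵗ 4·e^(-16τ) dτ = 4·(1 - e^(-16t))/16

Final answer: 4·(1 - e^(-16t))/16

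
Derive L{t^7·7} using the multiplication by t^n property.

L{7} = 7/s. d^1/ds^1[1/s] = -1/s². d^2/ds^2[1/s] = 2/s^3. d^3/ds^3[1/s] = -6/s^4. d^4/ds^4[1/s] = 24/s^5. d^5/ds^5[1/s] = -120/s^6. d^6/ds^6[1/s] = 720/s^7. d^7/ds^7[1/s] = -5040/s^8. So L{t^7} = (-1)^{7}·-5040/s^8 = 5040/s^8. Then L{t^7·7} = 7·5040/s^8 = 35280/s^8

Final answer: 35280/s^8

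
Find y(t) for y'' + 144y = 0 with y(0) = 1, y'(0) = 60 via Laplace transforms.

L{y''} + 144L{y} = 0. s²Y - s - 60 + 144Y = 0. Y(s² + 144) = s + 60. Y = (s + 60)/(s² + 144). Inverting: y(t) = cos(12t) + 5sin(12t)

Final answer: y(t) = cos(12t) + 5sin(12t)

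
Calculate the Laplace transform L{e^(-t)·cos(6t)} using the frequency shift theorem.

Frequency shift: L{e^(at)f(t)} = F(s-a). L{e^(-t)·cos(6t)} = (s+1)/((s+1)² + 36)

Final answer: (s+1)/((s+1)² + 36)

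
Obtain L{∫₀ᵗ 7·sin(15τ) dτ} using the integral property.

L{∫₀ᵗ f(τ)dτ} = F(s)/s with F(s) = 105/(s² + 225), so the result is (105/(s² + 225))/s = 105/(s(s² + 225))

Final answer: 105/(s(s² + 225))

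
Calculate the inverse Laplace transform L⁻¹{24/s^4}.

L⁻¹{n!/s^(n+1)} = t^n with n=3. So L⁻¹{6/s^4} = t^3, and L⁻¹{24/s^4} = (24/6)·t^3 = 4·t^3

Final answer: 4·t^3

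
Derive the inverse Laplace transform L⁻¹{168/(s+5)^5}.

L⁻¹{n!/(s-a)^(n+1)} = t^n·e^(at) with n=4, a=-5. So L⁻¹{24/(s+5)^5} = t^4·e^(-5t), and L⁻¹{168/(s+5)^5} = (168/24)·t^4·e^(-5t) = 7·t^4·e^(-5t)

Final answer: 7·t^4·e^(-5t)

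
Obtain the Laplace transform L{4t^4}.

L{4t^4} = 4 · L{t^4} = 4 · 24/s^5 = 96/s^5

Final answer: 96/s^5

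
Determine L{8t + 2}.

L{8t + 2} = 8·L{t} + 2·L{1} = 8/s² + 2/s

Final answer: 8/s² + 2/s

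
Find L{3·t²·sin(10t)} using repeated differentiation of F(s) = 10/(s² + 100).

F(s) = 10/(s² + 100). F'(s) = -20s/(s² + 100)². F''(s) = -20(100 - 3s²)/(s² + 100)³ = (60s² - 2000)/(s² + 100)³. So L{t²·sin(10t)} = (-1)² F''(s) = (60s² - 2000)/(s² + 100)³. Then L{3·t²·sin(10t)} = 3·(60s² - 2000)/(s² + 100)³ = (180s² - 6000)/(s² + 100)³

Final answer: (180s² - 6000)/(s² + 100)³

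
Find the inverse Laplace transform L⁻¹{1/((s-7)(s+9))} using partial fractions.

Decompose: A/(s-7) + B/(s+9). A = 1/16, B = -1/16. f(t) = (e^(7t) - e^(-9t))/16

Final answer: (e^(7t) - e^(-9t))/16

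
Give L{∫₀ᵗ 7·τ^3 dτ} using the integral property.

L{∫₀ᵗ f(τ)dτ} = F(s)/s with f(t) = 7t^3. F(s) = 42/s^4, so L{∫₀ᵗ 7·τ^3 dτ} = (42/s^4)/s = 42/s^5. (Check: ∫₀ᵗ 7·τ^3 dτ = 7t^4/4.)

Final answer: 42/s^5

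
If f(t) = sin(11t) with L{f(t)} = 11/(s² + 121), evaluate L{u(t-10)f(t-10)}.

Time shift theorem: L{u(t-a)f(t-a)} = e^(-as)F(s). Here a=10, F(s) = 11/(s² + 121), so L{u(t-10)f(t-10)} = e^(-10s)·11/(s² + 121)

Final answer: e^(-10s)·11/(s² + 121)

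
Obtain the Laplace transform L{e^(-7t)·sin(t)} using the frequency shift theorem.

Frequency shift: L{e^(at)f(t)} = F(s-a). L{e^(-7t)·sin(t)} = 1/((s+7)² + 1)

Final answer: 1/((s+7)² + 1)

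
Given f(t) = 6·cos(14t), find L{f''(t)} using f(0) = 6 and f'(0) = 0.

F(s) = 6s/(s² + 196). L{f''(t)} = s²F(s) - sf(0) - f'(0) = 6s³/(s² + 196) - 6s = (6s³ - 6s(s² + 196))/(s² + 196) = -1176s/(s² + 196)

Final answer: -1176s/(s² + 196)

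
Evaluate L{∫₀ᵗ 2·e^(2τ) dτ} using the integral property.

L{∫₀ᵗ f(τ)dτ} = F(s)/s with F(s) = 2/(s-2), so L{∫₀ᵗ 2·e^(2τ) dτ} = 2/(s(s-2))

Final answer: 2/(s(s-2))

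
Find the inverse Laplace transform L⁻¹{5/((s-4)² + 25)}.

Using frequency shift, L⁻¹{5/((s-4)² + 25)} = e^(4t)·sin(5t)

Final answer: e^(4t)·sin(5t)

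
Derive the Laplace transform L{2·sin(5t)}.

L{sin(ωt)} = ω/(s² + ω²), so L{sin(5t)} = 5/(s² + 25). Then L{2·sin(5t)} = 2·5/(s² + 25) = 10/(s² + 25)

Final answer: 10/(s² + 25)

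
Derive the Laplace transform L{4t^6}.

L{4t^6} = 4 · L{t^6} = 4 · 720/s^7 = 2880/s^7

Final answer: 2880/s^7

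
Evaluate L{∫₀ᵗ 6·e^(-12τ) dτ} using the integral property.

L{∫₀ᵗ f(τ)dτ} = F(s)/s with F(s) = 6/(s+12), so L{∫₀ᵗ 6·e^(-12τ) dτ} = 6/(s(s+12))

Final answer: 6/(s(s+12))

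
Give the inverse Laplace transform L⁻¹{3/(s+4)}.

L⁻¹{1/(s-a)} = e^(at), so L⁻¹{1/(s+4)} = e^(-4t), and L⁻¹{3/(s+4)} = 3·e^(-4t)

Final answer: 3·e^(-4t)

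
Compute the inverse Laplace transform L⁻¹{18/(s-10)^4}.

L⁻¹{n!/(s-a)^(n+1)} = t^n·e^(at) with n=3, a=10. So L⁻¹{6/(s-10)^4} = t^3·e^(10t), and L⁻¹{18/(s-10)^4} = (18/6)·t^3·e^(10t) = 3·t^3·e^(10t)

Final answer: 3·t^3·e^(10t)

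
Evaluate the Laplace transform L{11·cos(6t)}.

L{cos(ωt)} = s/(s² + ω²), so L{cos(6t)} = s/(s² + 36). Then L{11·cos(6t)} = 11·s/(s² + 36) = 11s/(s² + 36)

Final answer: 11s/(s² + 36)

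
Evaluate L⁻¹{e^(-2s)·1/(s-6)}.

L⁻¹{1/(s-6)} = e^(6t). By the time shift theorem, L⁻¹{e^(-as)F(s)} = u(t-a)f(t-a) with a=2, so L⁻¹{e^(-2s)·1/(s-6)} = u(t-2)·e^(6(t-2))

Final answer: u(t-2)·e^(6(t-2))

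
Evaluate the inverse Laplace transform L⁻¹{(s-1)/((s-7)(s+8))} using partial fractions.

Using partial fractions, f(t) = (6e^(7t) + 9e^(-8t))/15

Final answer: (6e^(7t) + 9e^(-8t))/15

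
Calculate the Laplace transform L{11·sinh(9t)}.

L{sinh(ωt)} = ω/(s² - ω²), so L{sinh(9t)} = 9/(s² - 81). Then L{11·sinh(9t)} = 11·9/(s² - 81) = 99/(s² - 81)

Final answer: 99/(s² - 81)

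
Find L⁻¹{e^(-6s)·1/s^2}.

L⁻¹{1/s^2} = t. By the time shift theorem, L⁻¹{e^(-as)F(s)} = u(t-a)f(t-a) with a=6, so L⁻¹{e^(-6s)·1/s^2} = u(t-6)·(t-6)

Final answer: u(t-6)·(t-6)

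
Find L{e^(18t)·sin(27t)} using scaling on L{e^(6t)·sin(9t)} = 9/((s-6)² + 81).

Scaling with a=3: L{e^(18t)·sin(27t)} = (1/3) · 9/((s/3-6)² + 81). Simplifying: 27/((s-18)² + 729)

Final answer: 27/((s-18)² + 729)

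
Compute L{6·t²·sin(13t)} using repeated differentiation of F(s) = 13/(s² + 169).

F(s) = 13/(s² + 169). F'(s) = -26s/(s² + 169)². F''(s) = -26(169 - 3s²)/(s² + 169)³ = (78s² - 4394)/(s² + 169)³. So L{t²·sin(13t)} = (-1)² F''(s) = (78s² - 4394)/(s² + 169)³. Then L{6·t²·sin(13t)} = 6·(78s² - 4394)/(s² + 169)³ = (468s² - 26364)/(s² + 169)³

Final answer: (468s² - 26364)/(s² + 169)³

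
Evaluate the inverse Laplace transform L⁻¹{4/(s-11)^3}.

L⁻¹{n!/(s-a)^(n+1)} = t^n·e^(at) with n=2, a=11. So L⁻¹{2/(s-11)^3} = t^2·e^(11t), and L⁻¹{4/(s-11)^3} = (4/2)·t^2·e^(11t) = 2·t^2·e^(11t)

Final answer: 2·t^2·e^(11t)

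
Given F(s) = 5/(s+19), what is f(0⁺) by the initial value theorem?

f(0⁺) = lim_{s→∞} s·5/(s+19) = lim_{s→∞} 5s/(s+19) = 5

Final answer: 5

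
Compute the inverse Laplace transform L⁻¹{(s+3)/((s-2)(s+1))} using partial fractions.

Using partial fractions, f(t) = (5e^(2t) - 2e^(-t))/3

Final answer: (5e^(2t) - 2e^(-t))/3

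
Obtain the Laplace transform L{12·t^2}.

L{t^n} = n!/s^(n+1), so L{t^2} = 2/s^3. Then L{12·t^2} = 12·2/s^3 = 24/s^3

Final answer: 24/s^3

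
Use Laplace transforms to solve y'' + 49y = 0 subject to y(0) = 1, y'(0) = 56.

L{y''} + 49L{y} = 0. s²Y - s - 56 + 49Y = 0. Y(s² + 49) = s + 56. Y = (s + 56)/(s² + 49). Inverting: y(t) = cos(7t) + 8sin(7t)

Final answer: y(t) = cos(7t) + 8sin(7t)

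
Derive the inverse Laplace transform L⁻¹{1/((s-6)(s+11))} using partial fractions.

Decompose: A/(s-6) + B/(s+11). A = 1/17, B = -1/17. f(t) = (e^(6t) - e^(-11t))/17

Final answer: (e^(6t) - e^(-11t))/17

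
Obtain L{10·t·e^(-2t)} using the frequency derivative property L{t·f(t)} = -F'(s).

L{e^(-2t)} = 1/(s+2). By frequency derivative: L{t·e^(-2t)} = -d/ds[1/(s+2)] = -(-1)/(s+2)² = 1/(s+2)². Then L{10·t·e^(-2t)} = 10·1/(s+2)² = 10/(s+2)²

Final answer: 10/(s+2)²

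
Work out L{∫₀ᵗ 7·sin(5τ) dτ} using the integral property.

L{∫₀ᵗ f(τ)dτ} = F(s)/s with F(s) = 35/(s² + 25), so the result is (35/(s² + 25))/s = 35/(s(s² + 25))

Final answer: 35/(s(s² + 25))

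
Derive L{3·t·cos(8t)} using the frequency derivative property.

L{cos(8t)} = s/(s² + 64). Derivative: d/ds[s/(s² + 64)] = [(s² + 64) - s·2s]/(s² + 64)² = (64 - s²)/(s² + 64)². So L{t·cos(8t)} = -F'(s) = (s² - 64)/(s² + 64)². Then L{3·t·cos(8t)} = 3·(s² - 64)/(s² + 64)²

Final answer: 3·(s² - 64)/(s² + 64)²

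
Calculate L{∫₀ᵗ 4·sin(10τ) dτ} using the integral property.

L{∫₀ᵗ f(τ)dτ} = F(s)/s with F(s) = 40/(s² + 100), so the result is (40/(s² + 100))/s = 40/(s(s² + 100))

Final answer: 40/(s(s² + 100))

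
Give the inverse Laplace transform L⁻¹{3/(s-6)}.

L⁻¹{1/(s-a)} = e^(at), so L⁻¹{1/(s-6)} = e^(6t), and L⁻¹{3/(s-6)} = 3·e^(6t)

Final answer: 3·e^(6t)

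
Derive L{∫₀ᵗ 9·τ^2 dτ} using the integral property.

L{∫₀ᵗ f(τ)dτ} = F(s)/s with f(t) = 9t^2. F(s) = 18/s^3, so L{∫₀ᵗ 9·τ^2 dτ} = (18/s^3)/s = 18/s^4. (Check: ∫₀ᵗ 9·τ^2 dτ = 9t^3/3.)

Final answer: 18/s^4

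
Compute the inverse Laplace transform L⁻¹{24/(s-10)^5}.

L⁻¹{n!/(s-a)^(n+1)} = t^n·e^(at), so L⁻¹{24/(s-10)^5} = t^4·e^(10t)

Final answer: t^4·e^(10t)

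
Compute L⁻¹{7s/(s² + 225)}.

This is the form c·s/(s² + a²) with a = 15, c = 7. L⁻¹ = 7·cos(15t)

Final answer: 7·cos(15t)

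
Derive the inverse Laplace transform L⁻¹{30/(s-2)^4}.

L⁻¹{n!/(s-a)^(n+1)} = t^n·e^(at) with n=3, a=2. So L⁻¹{6/(s-2)^4} = t^3·e^(2t), and L⁻¹{30/(s-2)^4} = (30/6)·t^3·e^(2t) = 5·t^3·e^(2t)

Final answer: 5·t^3·e^(2t)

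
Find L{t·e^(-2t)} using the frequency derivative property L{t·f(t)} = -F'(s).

L{e^(-2t)} = 1/(s+2). By frequency derivative: L{t·e^(-2t)} = -d/ds[1/(s+2)] = -(-1)/(s+2)² = 1/(s+2)²

Final answer: 1/(s+2)²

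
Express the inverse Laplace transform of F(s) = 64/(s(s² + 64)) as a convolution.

64/(s(s² + 64)) = (1/s)·(64/(s² + 64)) = L{1}·L{8·sin(8t)}. So f(t) = 1*(8·sin(8t)) = ∫₀ᵗ 8·sin(8τ) dτ

Final answer: ∫₀ᵗ 8·sin(8τ) dτ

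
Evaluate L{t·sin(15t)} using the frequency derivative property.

L{sin(15t)} = 15/(s² + 225). By L{t·f(t)} = -F'(s): -d/ds[15/(s² + 225)] = -(15)·(-2s)/(s² + 225)² = 30s/(s² + 225)²

Final answer: 30s/(s² + 225)²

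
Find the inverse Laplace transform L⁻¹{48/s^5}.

L⁻¹{n!/s^(n+1)} = t^n with n=4. So L⁻¹{24/s^5} = t^4, and L⁻¹{48/s^5} = (48/24)·t^4 = 2·t^4

Final answer: 2·t^4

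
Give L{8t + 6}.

L{8t + 6} = 8·L{t} + 6·L{1} = 8/s² + 6/s

Final answer: 8/s² + 6/s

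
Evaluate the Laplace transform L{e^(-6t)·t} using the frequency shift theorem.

L{e^(at)·t^n} = n!/(s-a)^(n+1), so L{e^(-6t)·t} = 1/(s+6)^2

Final answer: 1/(s+6)^2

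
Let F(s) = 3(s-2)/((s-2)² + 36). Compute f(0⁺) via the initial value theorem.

f(0⁺) = lim_{s→∞} sF(s) = lim_{s→∞} 3s(s-2)/((s-2)² + 36) = 3

Final answer: 3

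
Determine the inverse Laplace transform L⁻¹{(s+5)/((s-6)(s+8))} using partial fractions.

Using partial fractions, f(t) = (11e^(6t) + 3e^(-8t))/14

Final answer: (11e^(6t) + 3e^(-8t))/14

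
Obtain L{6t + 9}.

L{6t + 9} = 6·L{t} + 9·L{1} = 6/s² + 9/s

Final answer: 6/s² + 9/s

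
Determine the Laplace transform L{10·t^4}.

L{t^n} = n!/s^(n+1), so L{t^4} = 24/s^5. Then L{10·t^4} = 10·24/s^5 = 240/s^5

Final answer: 240/s^5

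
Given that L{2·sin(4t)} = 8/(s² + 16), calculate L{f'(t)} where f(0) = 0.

L{f'(t)} = s·F(s) - f(0) = s·8/(s² + 16) - 0 = 8s/(s² + 16)

Final answer: 8s/(s² + 16)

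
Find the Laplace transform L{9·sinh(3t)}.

L{sinh(ωt)} = ω/(s² - ω²), so L{sinh(3t)} = 3/(s² - 9). Then L{9·sinh(3t)} = 9·3/(s² - 9) = 27/(s² - 9)

Final answer: 27/(s² - 9)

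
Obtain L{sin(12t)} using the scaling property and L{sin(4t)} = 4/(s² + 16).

Using L{f(at)} = (1/a)F(s/a) with a=3: L{sin(12t)} = (1/3) · 4/((s/3)² + 16) = (1/3) · 4·9/(s² + 144) = 12/(s² + 144)

Final answer: 12/(s² + 144)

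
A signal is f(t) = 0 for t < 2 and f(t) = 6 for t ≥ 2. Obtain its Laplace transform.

f(t) = 6·u(t-2). L{u(t-2)} = e^(-2s)/s, so L{f(t)} = 6·e^(-2s)/s

Final answer: 6·e^(-2s)/s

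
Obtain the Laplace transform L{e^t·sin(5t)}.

L{e^(at)·sin(ωt)} = ω/((s-a)² + ω²), so L{e^t·sin(5t)} = 5/((s-1)² + 25)

Final answer: 5/((s-1)² + 25)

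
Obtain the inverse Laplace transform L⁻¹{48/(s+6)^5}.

L⁻¹{n!/(s-a)^(n+1)} = t^n·e^(at) with n=4, a=-6. So L⁻¹{24/(s+6)^5} = t^4·e^(-6t), and L⁻¹{48/(s+6)^5} = (48/24)·t^4·e^(-6t) = 2·t^4·e^(-6t)

Final answer: 2·t^4·e^(-6t)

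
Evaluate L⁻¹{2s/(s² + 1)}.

This is the form c·s/(s² + a²) with a = 1, c = 2. L⁻¹ = 2·cos(t)

Final answer: 2·cos(t)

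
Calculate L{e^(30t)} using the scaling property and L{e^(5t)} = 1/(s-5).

Using L{f(at)} = (1/a)F(s/a) with a=6 and f(t) = e^(5t): L{e^(30t)} = (1/6) · 1/((s/6)-5) = (1/6) · 6/(s-30) = 1/(s-30)

Final answer: 1/(s-30)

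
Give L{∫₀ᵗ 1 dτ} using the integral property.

L{∫₀ᵗ f(τ)dτ} = F(s)/s with f(t) = 1. F(s) = 1/s, so L{∫₀ᵗ 1 dτ} = (1/s)/s = 1/s². (Check: ∫₀ᵗ 1 dτ = t.)

Final answer: 1/s²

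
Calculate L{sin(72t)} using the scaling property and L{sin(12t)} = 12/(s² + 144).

Using L{f(at)} = (1/a)F(s/a) with a=6: L{sin(72t)} = (1/6) · 12/((s/6)² + 144) = (1/6) · 12·36/(s² + 5184) = 72/(s² + 5184)

Final answer: 72/(s² + 5184)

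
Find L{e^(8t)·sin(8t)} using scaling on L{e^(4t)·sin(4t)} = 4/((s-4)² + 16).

Scaling with a=2: L{e^(8t)·sin(8t)} = (1/2) · 4/((s/2-4)² + 16). Simplifying: 8/((s-8)² + 64)

Final answer: 8/((s-8)² + 64)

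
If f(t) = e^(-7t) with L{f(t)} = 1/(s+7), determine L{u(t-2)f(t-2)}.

Time shift theorem: L{u(t-a)f(t-a)} = e^(-as)F(s). Here a=2, F(s) = 1/(s+7), so L{u(t-2)f(t-2)} = e^(-2s)·1/(s+7)

Final answer: e^(-2s)·1/(s+7)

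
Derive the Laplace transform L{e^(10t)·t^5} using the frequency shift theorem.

L{e^(at)·t^n} = n!/(s-a)^(n+1), so L{e^(10t)·t^5} = 120/(s-10)^6

Final answer: 120/(s-10)^6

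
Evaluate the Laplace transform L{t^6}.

L{t^n} = n!/s^(n+1), so L{t^6} = 720/s^7

Final answer: 720/s^7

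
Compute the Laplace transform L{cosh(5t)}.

L{cosh(ωt)} = s/(s² - ω²), so L{cosh(5t)} = s/(s² - 25)

Final answer: s/(s² - 25)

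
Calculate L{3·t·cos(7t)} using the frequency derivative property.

L{cos(7t)} = s/(s² + 49). Derivative: d/ds[s/(s² + 49)] = [(s² + 49) - s·2s]/(s² + 49)² = (49 - s²)/(s² + 49)². So L{t·cos(7t)} = -F'(s) = (s² - 49)/(s² + 49)². Then L{3·t·cos(7t)} = 3·(s² - 49)/(s² + 49)²

Final answer: 3·(s² - 49)/(s² + 49)²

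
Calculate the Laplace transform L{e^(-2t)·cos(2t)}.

L{e^(at)·cos(ωt)} = (s-a)/((s-a)² + ω²), so L{e^(-2t)·cos(2t)} = (s+2)/((s+2)² + 4)

Final answer: (s+2)/((s+2)² + 4)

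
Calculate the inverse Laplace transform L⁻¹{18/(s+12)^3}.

L⁻¹{n!/(s-a)^(n+1)} = t^n·e^(at) with n=2, a=-12. So L⁻¹{2/(s+12)^3} = t^2·e^(-12t), and L⁻¹{18/(s+12)^3} = (18/2)·t^2·e^(-12t) = 9·t^2·e^(-12t)

Final answer: 9·t^2·e^(-12t)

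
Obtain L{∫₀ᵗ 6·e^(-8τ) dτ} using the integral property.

L{∫₀ᵗ f(τ)dτ} = F(s)/s with F(s) = 6/(s+8), so L{∫₀ᵗ 6·e^(-8τ) dτ} = 6/(s(s+8))

Final answer: 6/(s(s+8))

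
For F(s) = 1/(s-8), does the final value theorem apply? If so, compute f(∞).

sF(s) = s/(s-8) has a pole at s = 8 in the right half-plane. Theorem does NOT apply (unstable system; f(t) = e^(8t) grows without bound).

Final answer: Not applicable (unstable)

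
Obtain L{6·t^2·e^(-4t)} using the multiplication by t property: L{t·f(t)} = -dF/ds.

Using L{t^n·e^(at)} = n!/(s-a)^(n+1), L{t^2·e^(-4t)} = 2/(s+4)^3, so L{6·t^2·e^(-4t)} = 6·2/(s+4)^3 = 12/(s+4)^3

Final answer: 12/(s+4)^3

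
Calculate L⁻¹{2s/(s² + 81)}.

This is the form c·s/(s² + a²) with a = 9, c = 2. L⁻¹ = 2·cos(9t)

Final answer: 2·cos(9t)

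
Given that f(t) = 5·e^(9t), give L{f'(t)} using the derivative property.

f(0) = 5, F(s) = 5/(s-9). L{f'(t)} = s·F(s) - f(0) = 5s/(s-9) - 5 = (5s - 5(s-9))/(s-9) = 45/(s-9)

Final answer: 45/(s-9)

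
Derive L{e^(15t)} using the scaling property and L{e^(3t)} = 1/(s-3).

Using L{f(at)} = (1/a)F(s/a) with a=5 and f(t) = e^(3t): L{e^(15t)} = (1/5) · 1/((s/5)-3) = (1/5) · 5/(s-15) = 1/(s-15)

Final answer: 1/(s-15)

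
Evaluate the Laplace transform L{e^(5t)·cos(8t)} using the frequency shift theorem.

Frequency shift: L{e^(at)f(t)} = F(s-a). L{e^(5t)·cos(8t)} = (s-5)/((s-5)² + 64)

Final answer: (s-5)/((s-5)² + 64)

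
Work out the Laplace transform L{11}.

L{11} = 11 · L{1} = 11/s

Final answer: 11/s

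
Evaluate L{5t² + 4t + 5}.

L{5t² + 4t + 5} = 5·2/s³ + 4/s² + 5/s = 10/s³ + 4/s² + 5/s

Final answer: 10/s³ + 4/s² + 5/s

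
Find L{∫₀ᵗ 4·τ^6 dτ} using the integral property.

L{∫₀ᵗ f(τ)dτ} = F(s)/s with f(t) = 4t^6. F(s) = 2880/s^7, so L{∫₀ᵗ 4·τ^6 dτ} = (2880/s^7)/s = 2880/s^8. (Check: ∫₀ᵗ 4·τ^6 dτ = 4t^7/7.)

Final answer: 2880/s^8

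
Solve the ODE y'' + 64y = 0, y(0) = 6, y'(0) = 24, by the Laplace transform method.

L{y''} + 64L{y} = 0. s²Y - 6s - 24 + 64Y = 0. Y(s² + 64) = 6s + 24. Y = (6s + 24)/(s² + 64). Inverting: y(t) = 6cos(8t) + 3sin(8t)

Final answer: y(t) = 6cos(8t) + 3sin(8t)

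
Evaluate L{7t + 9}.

L{7t + 9} = 7·L{t} + 9·L{1} = 7/s² + 9/s

Final answer: 7/s² + 9/s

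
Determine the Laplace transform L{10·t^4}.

L{t^n} = n!/s^(n+1), so L{t^4} = 24/s^5. Then L{10·t^4} = 10·24/s^5 = 240/s^5

Final answer: 240/s^5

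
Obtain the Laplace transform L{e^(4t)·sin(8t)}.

L{e^(at)·sin(ωt)} = ω/((s-a)² + ω²), so L{e^(4t)·sin(8t)} = 8/((s-4)² + 64)

Final answer: 8/((s-4)² + 64)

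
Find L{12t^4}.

L{t^n} = n!/s^(n+1). So L{12t^4} = 12·4!/s^5 = 288/s^5

Final answer: 288/s^5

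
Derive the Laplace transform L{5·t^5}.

L{t^n} = n!/s^(n+1), so L{t^5} = 120/s^6. Then L{5·t^5} = 5·120/s^6 = 600/s^6

Final answer: 600/s^6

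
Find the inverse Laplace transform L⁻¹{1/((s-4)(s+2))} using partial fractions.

Decompose: A/(s-4) + B/(s+2). A = 1/6, B = -1/6. f(t) = (e^(4t) - e^(-2t))/6

Final answer: (e^(4t) - e^(-2t))/6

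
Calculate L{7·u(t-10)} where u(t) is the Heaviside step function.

L{u(t-a)} = e^(-as)/s. Here a=10, so L{u(t-10)} = e^(-10s)/s, and L{7·u(t-10)} = 7·e^(-10s)/s

Final answer: 7·e^(-10s)/s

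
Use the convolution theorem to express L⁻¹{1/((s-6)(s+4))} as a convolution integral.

1/((s-6)(s+4)) = (1/(s-6))·(1/(s+4)) = L{e^(6t)}·L{e^(-4t)}. So f(t) = e^(6t)*e^(-4t) = ∫₀ᵗ e^(6τ)·e^(-4(t-τ)) dτ

Final answer: ∫₀ᵗ e^(6τ)·e^(-4(t-τ)) dτ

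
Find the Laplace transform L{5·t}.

L{t^n} = n!/s^(n+1), so L{t} = 1/s^2. Then L{5·t} = 5·1/s^2 = 5/s^2

Final answer: 5/s^2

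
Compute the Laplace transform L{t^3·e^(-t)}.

L{t^n·e^(at)} = n!/(s-a)^(n+1), so L{t^3·e^(-t)} = 6/(s+1)^4

Final answer: 6/(s+1)^4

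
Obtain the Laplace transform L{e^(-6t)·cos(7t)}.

L{e^(at)·cos(ωt)} = (s-a)/((s-a)² + ω²), so L{e^(-6t)·cos(7t)} = (s+6)/((s+6)² + 49)

Final answer: (s+6)/((s+6)² + 49)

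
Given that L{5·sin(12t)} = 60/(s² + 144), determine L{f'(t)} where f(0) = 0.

L{f'(t)} = s·F(s) - f(0) = s·60/(s² + 144) - 0 = 60s/(s² + 144)

Final answer: 60s/(s² + 144)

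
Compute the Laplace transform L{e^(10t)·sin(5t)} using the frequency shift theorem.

Frequency shift: L{e^(at)f(t)} = F(s-a). L{e^(10t)·sin(5t)} = 5/((s-10)² + 25)

Final answer: 5/((s-10)² + 25)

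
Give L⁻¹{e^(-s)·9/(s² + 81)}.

L⁻¹{9/(s² + 81)} = sin(9t). By the time shift theorem, L⁻¹{e^(-as)F(s)} = u(t-a)f(t-a) with a=1, so L⁻¹{e^(-s)·9/(s² + 81)} = u(t-1)·sin(9(t-1))

Final answer: u(t-1)·sin(9(t-1))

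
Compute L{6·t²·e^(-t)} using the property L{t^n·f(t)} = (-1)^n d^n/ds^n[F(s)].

L{e^(-t)} = 1/(s+1). d/ds[1/(s+1)] = -1/(s+1)². d²/ds²[1/(s+1)] = 2/(s+1)³. So L{t²·e^(-t)} = (-1)² · 2/(s+1)³ = 2/(s+1)³. Then L{6·t²·e^(-t)} = 6·2/(s+1)³ = 12/(s+1)³

Final answer: 12/(s+1)³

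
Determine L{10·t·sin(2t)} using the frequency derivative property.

L{sin(2t)} = 2/(s² + 4). By L{t·f(t)} = -F'(s): -d/ds[2/(s² + 4)] = -(2)·(-2s)/(s² + 4)² = 4s/(s² + 4)². Then L{10·t·sin(2t)} = 10·4s/(s² + 4)² = 40s/(s² + 4)²

Final answer: 40s/(s² + 4)²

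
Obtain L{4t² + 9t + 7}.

L{4t² + 9t + 7} = 4·2/s³ + 9/s² + 7/s = 8/s³ + 9/s² + 7/s

Final answer: 8/s³ + 9/s² + 7/s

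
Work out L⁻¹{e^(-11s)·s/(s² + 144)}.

L⁻¹{s/(s² + 144)} = cos(12t). By the time shift theorem, L⁻¹{e^(-as)F(s)} = u(t-a)f(t-a) with a=11, so L⁻¹{e^(-11s)·s/(s² + 144)} = u(t-11)·cos(12(t-11))

Final answer: u(t-11)·cos(12(t-11))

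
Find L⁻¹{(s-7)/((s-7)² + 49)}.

Using frequency shift: L⁻¹{(s-a)/((s-a)² + b²)} = e^(at)cos(bt). Here a=7, b=7

Final answer: e^(7t)·cos(7t)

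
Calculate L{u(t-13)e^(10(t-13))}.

u(t-a)f(t-a) with f(t)=e^(10t). L{e^(10t)} = 1/(s-10). By time shift: e^(-13s)/(s-10)

Final answer: e^(-13s)/(s-10)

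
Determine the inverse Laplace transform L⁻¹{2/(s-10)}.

L⁻¹{1/(s-a)} = e^(at), so L⁻¹{1/(s-10)} = e^(10t), and L⁻¹{2/(s-10)} = 2·e^(10t)

Final answer: 2·e^(10t)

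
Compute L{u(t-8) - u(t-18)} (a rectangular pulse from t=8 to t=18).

L{u(t-a)} = e^(-as)/s. L{u(t-8) - u(t-18)} = (e^(-8s) - e^(-18s))/s

Final answer: (e^(-8s) - e^(-18s))/s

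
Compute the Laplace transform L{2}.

L{2} = 2 · L{1} = 2/s

Final answer: 2/s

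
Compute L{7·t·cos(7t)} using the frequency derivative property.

L{cos(7t)} = s/(s² + 49). Derivative: d/ds[s/(s² + 49)] = [(s² + 49) - s·2s]/(s² + 49)² = (49 - s²)/(s² + 49)². So L{t·cos(7t)} = -F'(s) = (s² - 49)/(s² + 49)². Then L{7·t·cos(7t)} = 7·(s² - 49)/(s² + 49)²

Final answer: 7·(s² - 49)/(s² + 49)²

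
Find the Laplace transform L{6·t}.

L{t^n} = n!/s^(n+1), so L{t} = 1/s^2. Then L{6·t} = 6·1/s^2 = 6/s^2

Final answer: 6/s^2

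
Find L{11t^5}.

L{t^n} = n!/s^(n+1). So L{11t^5} = 11·5!/s^6 = 1320/s^6

Final answer: 1320/s^6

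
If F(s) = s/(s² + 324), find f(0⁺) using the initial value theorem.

f(0⁺) = lim_{s→∞} s·s/(s² + 324) = lim_{s→∞} s²/(s² + 324) = 1

Final answer: 1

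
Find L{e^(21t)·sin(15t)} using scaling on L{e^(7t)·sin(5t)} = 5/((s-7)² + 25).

Scaling with a=3: L{e^(21t)·sin(15t)} = (1/3) · 5/((s/3-7)² + 25). Simplifying: 15/((s-21)² + 225)

Final answer: 15/((s-21)² + 225)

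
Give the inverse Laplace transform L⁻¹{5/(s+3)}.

L⁻¹{1/(s-a)} = e^(at), so L⁻¹{1/(s+3)} = e^(-3t), and L⁻¹{5/(s+3)} = 5·e^(-3t)

Final answer: 5·e^(-3t)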